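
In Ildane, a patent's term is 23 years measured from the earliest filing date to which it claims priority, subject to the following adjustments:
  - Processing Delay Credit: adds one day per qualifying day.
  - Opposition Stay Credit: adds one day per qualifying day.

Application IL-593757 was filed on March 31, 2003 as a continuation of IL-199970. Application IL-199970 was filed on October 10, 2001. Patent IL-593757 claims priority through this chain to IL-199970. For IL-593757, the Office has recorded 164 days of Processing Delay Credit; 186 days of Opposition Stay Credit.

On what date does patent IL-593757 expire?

Earliest priority filing: 10 October 2001.
Base term: 10 October 2001 + 23 years → 10 October 2024.
Processing Delay Credit: +164 days → 23 March 2025.
Opposition Stay Credit: +186 days → 25 September 2025.

2025-09-25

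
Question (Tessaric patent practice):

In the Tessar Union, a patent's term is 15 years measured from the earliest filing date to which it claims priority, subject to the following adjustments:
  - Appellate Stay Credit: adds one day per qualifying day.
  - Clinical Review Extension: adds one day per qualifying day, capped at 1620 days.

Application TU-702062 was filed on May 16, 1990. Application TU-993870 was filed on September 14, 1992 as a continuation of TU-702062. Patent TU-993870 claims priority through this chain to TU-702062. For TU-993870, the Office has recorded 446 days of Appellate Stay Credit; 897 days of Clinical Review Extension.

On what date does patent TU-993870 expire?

2009-01-18

Earliest priority filing: 16 May 1990.
Base term: 16 May 1990 + 15 years → 16 May 2005.
Appellate Stay Credit: +446 days → 5 August 2006.
Clinical Review Extension: 897 days (within the 1620-day cap) → +897 days → 18 January 2009.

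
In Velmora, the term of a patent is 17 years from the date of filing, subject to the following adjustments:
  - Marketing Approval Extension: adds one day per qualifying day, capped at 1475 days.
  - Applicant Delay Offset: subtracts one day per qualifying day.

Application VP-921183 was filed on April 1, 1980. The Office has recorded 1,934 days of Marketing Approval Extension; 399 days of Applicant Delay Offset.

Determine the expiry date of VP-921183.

Base term: filing date + 17 years → 1 April 1997.
Marketing Approval Extension: 1934 days claimed exceeds the 1475-day cap, so +1475 days → 15 April 2001.
Applicant Delay Offset: −399 days → 12 March 2000.

2000-03-12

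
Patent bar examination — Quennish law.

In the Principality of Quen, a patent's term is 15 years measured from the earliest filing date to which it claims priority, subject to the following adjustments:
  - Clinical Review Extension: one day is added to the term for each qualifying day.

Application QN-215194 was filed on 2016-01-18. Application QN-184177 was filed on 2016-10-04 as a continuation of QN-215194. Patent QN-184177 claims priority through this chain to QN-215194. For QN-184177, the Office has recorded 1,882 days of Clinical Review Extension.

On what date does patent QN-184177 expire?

2036-03-14

Earliest priority filing: 18 January 2016.
Base term: 18 January 2016 + 15 years → 18 January 2031.
Clinical Review Extension: +1882 days → 14 March 2036.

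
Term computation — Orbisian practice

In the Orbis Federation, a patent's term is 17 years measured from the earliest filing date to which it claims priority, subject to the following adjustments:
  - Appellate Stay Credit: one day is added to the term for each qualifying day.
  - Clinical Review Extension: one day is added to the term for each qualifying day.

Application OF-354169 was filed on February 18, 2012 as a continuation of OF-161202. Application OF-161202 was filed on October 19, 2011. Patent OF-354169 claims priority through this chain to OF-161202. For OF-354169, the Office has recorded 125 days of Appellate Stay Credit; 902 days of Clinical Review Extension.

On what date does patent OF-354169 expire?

August 12, 2031

Earliest priority filing: 19 October 2011.
Base term: 19 October 2011 + 17 years → 19 October 2028.
Appellate Stay Credit: +125 days → 21 February 2029.
Clinical Review Extension: +902 days → 12 August 2031.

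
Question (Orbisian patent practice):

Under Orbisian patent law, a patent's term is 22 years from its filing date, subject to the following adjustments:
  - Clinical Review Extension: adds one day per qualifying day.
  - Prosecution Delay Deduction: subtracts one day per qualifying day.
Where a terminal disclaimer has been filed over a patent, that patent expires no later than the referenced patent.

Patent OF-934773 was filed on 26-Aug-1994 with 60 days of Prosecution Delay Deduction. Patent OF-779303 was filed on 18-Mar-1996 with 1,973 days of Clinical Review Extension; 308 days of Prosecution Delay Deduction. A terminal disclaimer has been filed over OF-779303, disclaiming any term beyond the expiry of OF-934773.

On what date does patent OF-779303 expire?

June 27, 2016

Natural term of OF-779303:
  Base: filing + 22 years → 18 March 2018.
  Clinical Review Extension: +1973 days → 12 August 2023.
  Prosecution Delay Deduction: −308 days → 8 October 2022.
Expiry of referenced patent OF-934773:
  Base: filing + 22 years → 26 August 2016.
  Prosecution Delay Deduction: −60 days → 27 June 2016.
Terminal disclaimer: OF-779303 expires on the earlier of 8 October 2022 and 27 June 2016.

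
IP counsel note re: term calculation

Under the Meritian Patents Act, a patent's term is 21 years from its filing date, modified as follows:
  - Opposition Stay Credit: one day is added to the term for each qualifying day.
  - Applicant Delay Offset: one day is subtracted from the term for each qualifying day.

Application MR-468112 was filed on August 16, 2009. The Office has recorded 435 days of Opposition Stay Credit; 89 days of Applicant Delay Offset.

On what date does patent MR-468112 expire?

July 28, 2031

Base term: filing date + 21 years → 16 August 2030.
Opposition Stay Credit: +435 days → 25 October 2031.
Applicant Delay Offset: −89 days → 28 July 2031.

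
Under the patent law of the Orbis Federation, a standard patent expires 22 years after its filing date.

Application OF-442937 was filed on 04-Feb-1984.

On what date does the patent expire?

Filing date + 22 years → 4 February 2006.

February 4, 2006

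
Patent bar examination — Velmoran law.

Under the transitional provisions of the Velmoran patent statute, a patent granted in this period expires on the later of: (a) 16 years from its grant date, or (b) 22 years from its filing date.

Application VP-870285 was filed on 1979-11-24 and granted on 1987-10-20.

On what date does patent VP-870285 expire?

2003-10-20

(a) grant + 16 years → 20 October 2003.
(b) filing + 22 years → 24 November 2001.
Later of the two: 20 October 2003.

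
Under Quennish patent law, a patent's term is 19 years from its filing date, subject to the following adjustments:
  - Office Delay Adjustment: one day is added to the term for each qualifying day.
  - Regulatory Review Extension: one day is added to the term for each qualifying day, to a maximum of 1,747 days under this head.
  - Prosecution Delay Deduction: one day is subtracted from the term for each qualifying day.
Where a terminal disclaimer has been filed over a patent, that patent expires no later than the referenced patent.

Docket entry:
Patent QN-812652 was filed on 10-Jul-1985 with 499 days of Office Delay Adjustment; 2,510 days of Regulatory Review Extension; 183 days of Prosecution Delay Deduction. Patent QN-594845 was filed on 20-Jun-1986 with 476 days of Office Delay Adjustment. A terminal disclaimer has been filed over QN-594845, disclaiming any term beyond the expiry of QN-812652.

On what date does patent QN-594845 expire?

2006-10-09

Natural term of QN-594845:
  Base: filing + 19 years → 20 June 2005.
  Office Delay Adjustment: +476 days → 9 October 2006.
Expiry of referenced patent QN-812652:
  Base: filing + 19 years → 10 July 2004.
  Office Delay Adjustment: +499 days → 21 November 2005.
  Regulatory Review Extension: 2510 days claimed exceeds the 1747-day cap, so +1747 days → 3 September 2010.
  Prosecution Delay Deduction: −183 days → 4 March 2010.
Terminal disclaimer: QN-594845 expires on the earlier of 9 October 2006 and 4 March 2010.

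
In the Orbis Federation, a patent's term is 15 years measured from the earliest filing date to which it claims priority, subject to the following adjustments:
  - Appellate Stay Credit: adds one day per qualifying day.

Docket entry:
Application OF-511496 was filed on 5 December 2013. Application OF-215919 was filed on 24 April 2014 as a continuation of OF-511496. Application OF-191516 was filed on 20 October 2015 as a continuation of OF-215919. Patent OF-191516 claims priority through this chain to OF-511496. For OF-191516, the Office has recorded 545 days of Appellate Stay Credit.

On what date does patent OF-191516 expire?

2030-06-03

Earliest priority filing: 5 December 2013.
Base term: 5 December 2013 + 15 years → 5 December 2028.
Appellate Stay Credit: +545 days → 3 June 2030.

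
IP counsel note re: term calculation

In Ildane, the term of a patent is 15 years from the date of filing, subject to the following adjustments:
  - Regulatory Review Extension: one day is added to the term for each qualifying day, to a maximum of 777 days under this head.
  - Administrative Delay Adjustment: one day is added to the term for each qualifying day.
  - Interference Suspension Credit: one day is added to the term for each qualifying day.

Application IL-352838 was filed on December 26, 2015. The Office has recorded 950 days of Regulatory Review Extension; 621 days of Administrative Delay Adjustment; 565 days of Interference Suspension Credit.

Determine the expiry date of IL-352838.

May 11, 2036

Base term: filing date + 15 years → 26 December 2030.
Regulatory Review Extension: 950 days claimed exceeds the 777-day cap, so +777 days → 10 February 2033.
Administrative Delay Adjustment: +621 days → 24 October 2034.
Interference Suspension Credit: +565 days → 11 May 2036.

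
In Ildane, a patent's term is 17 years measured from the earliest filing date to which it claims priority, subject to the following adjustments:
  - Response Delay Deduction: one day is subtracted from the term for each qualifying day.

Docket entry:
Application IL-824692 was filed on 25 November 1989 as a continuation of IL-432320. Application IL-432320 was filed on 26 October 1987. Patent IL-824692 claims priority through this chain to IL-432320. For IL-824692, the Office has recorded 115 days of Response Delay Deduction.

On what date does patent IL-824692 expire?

Earliest priority filing: 26 October 1987.
Base term: 26 October 1987 + 17 years → 26 October 2004.
Response Delay Deduction: −115 days → 3 July 2004.

July 3, 2004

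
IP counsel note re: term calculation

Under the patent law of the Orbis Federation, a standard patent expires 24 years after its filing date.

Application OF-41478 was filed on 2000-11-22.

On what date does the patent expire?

November 22, 2024

Filing date + 24 years → 22 November 2024.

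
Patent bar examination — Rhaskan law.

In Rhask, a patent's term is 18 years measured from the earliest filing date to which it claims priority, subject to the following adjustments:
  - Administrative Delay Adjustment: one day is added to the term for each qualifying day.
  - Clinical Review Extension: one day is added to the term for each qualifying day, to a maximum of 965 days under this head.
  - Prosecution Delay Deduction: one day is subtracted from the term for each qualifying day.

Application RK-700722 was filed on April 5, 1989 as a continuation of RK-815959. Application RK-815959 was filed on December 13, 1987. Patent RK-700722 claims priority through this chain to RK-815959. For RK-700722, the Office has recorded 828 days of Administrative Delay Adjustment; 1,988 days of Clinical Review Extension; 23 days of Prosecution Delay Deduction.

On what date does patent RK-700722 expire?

Earliest priority filing: 13 December 1987.
Base term: 13 December 1987 + 18 years → 13 December 2005.
Administrative Delay Adjustment: +828 days → 20 March 2008.
Clinical Review Extension: 1988 days claimed exceeds the 965-day cap, so +965 days → 10 November 2010.
Prosecution Delay Deduction: −23 days → 18 October 2010.

2010-10-18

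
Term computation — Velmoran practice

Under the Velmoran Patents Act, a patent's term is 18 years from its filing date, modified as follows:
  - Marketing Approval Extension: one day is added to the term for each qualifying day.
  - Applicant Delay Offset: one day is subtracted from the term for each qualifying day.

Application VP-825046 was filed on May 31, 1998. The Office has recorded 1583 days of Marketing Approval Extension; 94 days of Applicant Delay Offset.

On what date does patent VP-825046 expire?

Base term: filing date + 18 years → 31 May 2016.
Marketing Approval Extension: +1583 days → 30 September 2020.
Applicant Delay Offset: −94 days → 28 June 2020.

June 28, 2020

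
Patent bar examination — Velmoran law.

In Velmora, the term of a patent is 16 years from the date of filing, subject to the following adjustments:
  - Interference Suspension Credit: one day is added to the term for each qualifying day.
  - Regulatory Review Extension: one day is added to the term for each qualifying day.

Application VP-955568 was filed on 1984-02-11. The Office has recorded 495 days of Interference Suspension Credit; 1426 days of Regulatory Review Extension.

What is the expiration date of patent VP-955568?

Base term: filing date + 16 years → 11 February 2000.
Interference Suspension Credit: +495 days → 20 June 2001.
Regulatory Review Extension: +1426 days → 16 May 2005.

May 16, 2005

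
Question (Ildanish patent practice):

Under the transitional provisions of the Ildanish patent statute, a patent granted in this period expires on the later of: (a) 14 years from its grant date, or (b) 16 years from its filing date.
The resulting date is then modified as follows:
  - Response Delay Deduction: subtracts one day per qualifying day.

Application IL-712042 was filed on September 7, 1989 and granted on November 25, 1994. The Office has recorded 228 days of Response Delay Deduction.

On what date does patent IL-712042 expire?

2008-04-11

(a) grant + 14 years → 25 November 2008.
(b) filing + 16 years → 7 September 2005.
Later of the two: 25 November 2008.
Response Delay Deduction: −228 days → 11 April 2008.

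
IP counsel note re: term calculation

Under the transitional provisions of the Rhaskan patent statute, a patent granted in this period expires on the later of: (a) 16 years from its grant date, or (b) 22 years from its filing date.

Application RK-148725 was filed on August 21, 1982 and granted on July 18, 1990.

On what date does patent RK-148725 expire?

(a) grant + 16 years → 18 July 2006.
(b) filing + 22 years → 21 August 2004.
Later of the two: 18 July 2006.

2006-07-18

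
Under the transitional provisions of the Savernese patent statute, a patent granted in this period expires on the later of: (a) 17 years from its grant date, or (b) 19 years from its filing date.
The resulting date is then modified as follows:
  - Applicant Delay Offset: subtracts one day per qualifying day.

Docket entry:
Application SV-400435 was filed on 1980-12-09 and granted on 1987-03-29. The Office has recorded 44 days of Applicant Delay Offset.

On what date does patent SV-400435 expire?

2004-02-14

(a) grant + 17 years → 29 March 2004.
(b) filing + 19 years → 9 December 1999.
Later of the two: 29 March 2004.
Applicant Delay Offset: −44 days → 14 February 2004.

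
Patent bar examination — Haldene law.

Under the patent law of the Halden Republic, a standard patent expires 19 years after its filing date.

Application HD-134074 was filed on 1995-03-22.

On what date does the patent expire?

2014-03-22

Filing date + 19 years → 22 March 2014.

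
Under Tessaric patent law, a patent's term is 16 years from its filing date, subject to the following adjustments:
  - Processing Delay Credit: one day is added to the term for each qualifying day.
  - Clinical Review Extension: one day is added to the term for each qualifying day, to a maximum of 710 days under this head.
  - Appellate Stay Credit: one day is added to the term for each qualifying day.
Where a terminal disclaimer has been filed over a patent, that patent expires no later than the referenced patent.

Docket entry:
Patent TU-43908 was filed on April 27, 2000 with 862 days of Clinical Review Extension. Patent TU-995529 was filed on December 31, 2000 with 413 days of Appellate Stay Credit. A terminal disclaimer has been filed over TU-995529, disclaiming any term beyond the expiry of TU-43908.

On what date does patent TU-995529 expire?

2018-02-17

Natural term of TU-995529:
  Base: filing + 16 years → 31 December 2016.
  Appellate Stay Credit: +413 days → 17 February 2018.
Expiry of referenced patent TU-43908:
  Base: filing + 16 years → 27 April 2016.
  Clinical Review Extension: 862 days claimed exceeds the 710-day cap, so +710 days → 7 April 2018.
Terminal disclaimer: TU-995529 expires on the earlier of 17 February 2018 and 7 April 2018.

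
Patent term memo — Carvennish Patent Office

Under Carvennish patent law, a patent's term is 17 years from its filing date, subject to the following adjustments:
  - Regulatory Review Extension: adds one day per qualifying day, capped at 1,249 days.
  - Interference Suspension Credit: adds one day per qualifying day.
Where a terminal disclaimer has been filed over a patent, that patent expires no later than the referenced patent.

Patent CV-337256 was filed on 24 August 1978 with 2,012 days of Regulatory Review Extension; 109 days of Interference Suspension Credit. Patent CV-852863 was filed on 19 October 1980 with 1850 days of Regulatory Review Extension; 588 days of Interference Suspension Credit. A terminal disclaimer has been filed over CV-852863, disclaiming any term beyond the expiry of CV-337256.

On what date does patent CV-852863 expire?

1999-05-13

Natural term of CV-852863:
  Base: filing + 17 years → 19 October 1997.
  Regulatory Review Extension: 1850 days claimed exceeds the 1249-day cap, so +1249 days → 21 March 2001.
  Interference Suspension Credit: +588 days → 30 October 2002.
Expiry of referenced patent CV-337256:
  Base: filing + 17 years → 24 August 1995.
  Regulatory Review Extension: 2012 days claimed exceeds the 1249-day cap, so +1249 days → 24 January 1999.
  Interference Suspension Credit: +109 days → 13 May 1999.
Terminal disclaimer: CV-852863 expires on the earlier of 30 October 2002 and 13 May 1999.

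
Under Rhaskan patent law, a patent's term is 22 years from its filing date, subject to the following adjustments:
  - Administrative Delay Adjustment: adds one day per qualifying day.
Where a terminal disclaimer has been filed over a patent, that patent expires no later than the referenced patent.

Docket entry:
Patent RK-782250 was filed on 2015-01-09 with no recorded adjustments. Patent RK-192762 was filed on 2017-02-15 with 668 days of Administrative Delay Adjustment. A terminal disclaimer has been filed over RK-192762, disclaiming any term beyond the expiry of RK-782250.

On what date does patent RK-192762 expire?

Natural term of RK-192762:
  Base: filing + 22 years → 15 February 2039.
  Administrative Delay Adjustment: +668 days → 14 December 2040.
Expiry of referenced patent RK-782250:
  Base: filing + 22 years → 9 January 2037.
Terminal disclaimer: RK-192762 expires on the earlier of 14 December 2040 and 9 January 2037.

2037-01-09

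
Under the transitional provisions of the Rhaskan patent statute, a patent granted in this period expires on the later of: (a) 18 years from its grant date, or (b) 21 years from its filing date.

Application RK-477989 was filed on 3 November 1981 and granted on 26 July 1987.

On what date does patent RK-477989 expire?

2005-07-26

(a) grant + 18 years → 26 July 2005.
(b) filing + 21 years → 3 November 2002.
Later of the two: 26 July 2005.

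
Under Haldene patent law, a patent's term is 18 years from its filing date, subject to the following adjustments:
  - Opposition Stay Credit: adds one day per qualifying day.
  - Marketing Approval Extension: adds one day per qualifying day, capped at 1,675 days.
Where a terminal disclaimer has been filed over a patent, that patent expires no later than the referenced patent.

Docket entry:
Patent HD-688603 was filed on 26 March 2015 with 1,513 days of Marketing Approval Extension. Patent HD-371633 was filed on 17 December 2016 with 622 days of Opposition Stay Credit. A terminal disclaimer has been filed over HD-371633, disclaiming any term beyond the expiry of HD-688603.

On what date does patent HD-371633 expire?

Natural term of HD-371633:
  Base: filing + 18 years → 17 December 2034.
  Opposition Stay Credit: +622 days → 30 August 2036.
Expiry of referenced patent HD-688603:
  Base: filing + 18 years → 26 March 2033.
  Marketing Approval Extension: 1513 days (within the 1675-day cap) → +1513 days → 17 May 2037.
Terminal disclaimer: HD-371633 expires on the earlier of 30 August 2036 and 17 May 2037.

August 30, 2036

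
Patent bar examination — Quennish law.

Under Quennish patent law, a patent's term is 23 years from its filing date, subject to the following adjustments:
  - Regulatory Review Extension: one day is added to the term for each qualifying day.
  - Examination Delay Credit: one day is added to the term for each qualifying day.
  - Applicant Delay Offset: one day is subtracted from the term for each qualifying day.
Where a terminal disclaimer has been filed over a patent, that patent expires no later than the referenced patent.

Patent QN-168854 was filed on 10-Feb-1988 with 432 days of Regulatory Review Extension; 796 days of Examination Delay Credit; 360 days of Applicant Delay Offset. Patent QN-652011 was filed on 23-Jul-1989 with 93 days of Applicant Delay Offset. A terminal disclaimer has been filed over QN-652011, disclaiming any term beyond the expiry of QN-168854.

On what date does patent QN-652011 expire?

2012-04-21

Natural term of QN-652011:
  Base: filing + 23 years → 23 July 2012.
  Applicant Delay Offset: −93 days → 21 April 2012.
Expiry of referenced patent QN-168854:
  Base: filing + 23 years → 10 February 2011.
  Regulatory Review Extension: +432 days → 17 April 2012.
  Examination Delay Credit: +796 days → 22 June 2014.
  Applicant Delay Offset: −360 days → 27 June 2013.
Terminal disclaimer: QN-652011 expires on the earlier of 21 April 2012 and 27 June 2013.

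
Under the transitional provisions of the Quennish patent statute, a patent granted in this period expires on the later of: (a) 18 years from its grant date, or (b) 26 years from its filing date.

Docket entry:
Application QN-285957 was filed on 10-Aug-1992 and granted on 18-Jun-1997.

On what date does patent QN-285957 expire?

2018-08-10

(a) grant + 18 years → 18 June 2015.
(b) filing + 26 years → 10 August 2018.
Later of the two: 10 August 2018.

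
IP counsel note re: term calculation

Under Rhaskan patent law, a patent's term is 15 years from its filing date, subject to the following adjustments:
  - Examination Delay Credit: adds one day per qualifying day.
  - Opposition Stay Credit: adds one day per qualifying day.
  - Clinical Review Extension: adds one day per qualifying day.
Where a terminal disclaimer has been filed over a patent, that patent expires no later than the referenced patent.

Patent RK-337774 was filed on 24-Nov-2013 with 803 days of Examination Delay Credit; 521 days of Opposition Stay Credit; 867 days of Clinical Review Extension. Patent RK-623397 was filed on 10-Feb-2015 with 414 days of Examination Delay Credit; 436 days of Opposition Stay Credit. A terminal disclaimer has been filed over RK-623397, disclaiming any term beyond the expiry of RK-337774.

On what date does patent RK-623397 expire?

Natural term of RK-623397:
  Base: filing + 15 years → 10 February 2030.
  Examination Delay Credit: +414 days → 31 March 2031.
  Opposition Stay Credit: +436 days → 9 June 2032.
Expiry of referenced patent RK-337774:
  Base: filing + 15 years → 24 November 2028.
  Examination Delay Credit: +803 days → 5 February 2031.
  Opposition Stay Credit: +521 days → 10 July 2032.
  Clinical Review Extension: +867 days → 24 November 2034.
Terminal disclaimer: RK-623397 expires on the earlier of 9 June 2032 and 24 November 2034.

June 9, 2032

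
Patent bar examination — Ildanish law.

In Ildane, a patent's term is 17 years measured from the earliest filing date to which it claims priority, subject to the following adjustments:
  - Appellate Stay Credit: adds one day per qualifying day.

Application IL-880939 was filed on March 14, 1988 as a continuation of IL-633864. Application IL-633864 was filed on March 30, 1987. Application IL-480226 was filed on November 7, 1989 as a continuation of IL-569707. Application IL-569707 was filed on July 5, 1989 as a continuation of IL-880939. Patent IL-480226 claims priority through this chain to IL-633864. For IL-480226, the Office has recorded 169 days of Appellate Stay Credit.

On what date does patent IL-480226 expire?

Earliest priority filing: 30 March 1987.
Base term: 30 March 1987 + 17 years → 30 March 2004.
Appellate Stay Credit: +169 days → 15 September 2004.

2004-09-15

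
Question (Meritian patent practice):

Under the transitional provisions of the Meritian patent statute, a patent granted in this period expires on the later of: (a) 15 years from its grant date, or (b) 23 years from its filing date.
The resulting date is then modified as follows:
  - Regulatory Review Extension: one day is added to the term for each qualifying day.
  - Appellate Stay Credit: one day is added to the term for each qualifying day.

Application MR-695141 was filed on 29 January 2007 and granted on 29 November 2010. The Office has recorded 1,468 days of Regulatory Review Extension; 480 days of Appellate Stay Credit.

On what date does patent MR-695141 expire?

(a) grant + 15 years → 29 November 2025.
(b) filing + 23 years → 29 January 2030.
Later of the two: 29 January 2030.
Regulatory Review Extension: +1468 days → 5 February 2034.
Appellate Stay Credit: +480 days → 31 May 2035.

May 31, 2035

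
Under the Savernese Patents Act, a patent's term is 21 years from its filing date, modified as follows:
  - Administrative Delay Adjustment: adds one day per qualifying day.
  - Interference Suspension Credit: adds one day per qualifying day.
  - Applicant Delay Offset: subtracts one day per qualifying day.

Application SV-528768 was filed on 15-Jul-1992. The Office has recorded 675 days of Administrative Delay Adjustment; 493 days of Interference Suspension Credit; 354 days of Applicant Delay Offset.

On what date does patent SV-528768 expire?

October 7, 2015

Base term: filing date + 21 years → 15 July 2013.
Administrative Delay Adjustment: +675 days → 21 May 2015.
Interference Suspension Credit: +493 days → 25 September 2016.
Applicant Delay Offset: −354 days → 7 October 2015.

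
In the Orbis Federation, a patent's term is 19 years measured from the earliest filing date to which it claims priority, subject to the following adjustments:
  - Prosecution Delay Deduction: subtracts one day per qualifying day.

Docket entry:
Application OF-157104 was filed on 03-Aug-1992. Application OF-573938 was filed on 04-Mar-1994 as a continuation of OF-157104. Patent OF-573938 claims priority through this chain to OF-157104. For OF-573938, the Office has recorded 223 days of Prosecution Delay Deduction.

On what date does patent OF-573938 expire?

Earliest priority filing: 3 August 1992.
Base term: 3 August 1992 + 19 years → 3 August 2011.
Prosecution Delay Deduction: −223 days → 23 December 2010.

2010-12-23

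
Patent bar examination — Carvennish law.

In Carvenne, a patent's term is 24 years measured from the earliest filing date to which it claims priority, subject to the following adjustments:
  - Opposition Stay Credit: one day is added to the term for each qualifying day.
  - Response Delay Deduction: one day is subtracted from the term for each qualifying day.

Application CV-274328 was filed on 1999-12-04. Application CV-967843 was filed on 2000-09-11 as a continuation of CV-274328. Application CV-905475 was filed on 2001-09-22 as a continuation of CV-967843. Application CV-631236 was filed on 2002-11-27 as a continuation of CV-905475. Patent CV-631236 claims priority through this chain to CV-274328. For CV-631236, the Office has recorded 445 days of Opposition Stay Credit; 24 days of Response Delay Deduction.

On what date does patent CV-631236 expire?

Earliest priority filing: 4 December 1999.
Base term: 4 December 1999 + 24 years → 4 December 2023.
Opposition Stay Credit: +445 days → 21 February 2025.
Response Delay Deduction: −24 days → 28 January 2025.

January 28, 2025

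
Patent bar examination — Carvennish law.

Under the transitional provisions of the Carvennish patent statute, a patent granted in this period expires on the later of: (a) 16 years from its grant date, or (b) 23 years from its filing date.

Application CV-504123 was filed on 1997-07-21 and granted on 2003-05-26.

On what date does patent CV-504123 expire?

(a) grant + 16 years → 26 May 2019.
(b) filing + 23 years → 21 July 2020.
Later of the two: 21 July 2020.

July 21, 2020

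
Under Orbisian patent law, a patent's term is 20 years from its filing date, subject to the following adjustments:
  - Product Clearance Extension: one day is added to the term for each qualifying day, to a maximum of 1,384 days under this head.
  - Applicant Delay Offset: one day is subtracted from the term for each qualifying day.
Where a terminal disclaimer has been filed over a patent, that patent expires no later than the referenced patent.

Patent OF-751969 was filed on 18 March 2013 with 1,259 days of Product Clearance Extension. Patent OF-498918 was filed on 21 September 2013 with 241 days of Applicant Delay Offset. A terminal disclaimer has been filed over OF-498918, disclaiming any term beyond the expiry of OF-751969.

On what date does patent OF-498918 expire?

Natural term of OF-498918:
  Base: filing + 20 years → 21 September 2033.
  Applicant Delay Offset: −241 days → 23 January 2033.
Expiry of referenced patent OF-751969:
  Base: filing + 20 years → 18 March 2033.
  Product Clearance Extension: 1259 days (within the 1384-day cap) → +1259 days → 28 August 2036.
Terminal disclaimer: OF-498918 expires on the earlier of 23 January 2033 and 28 August 2036.

January 23, 2033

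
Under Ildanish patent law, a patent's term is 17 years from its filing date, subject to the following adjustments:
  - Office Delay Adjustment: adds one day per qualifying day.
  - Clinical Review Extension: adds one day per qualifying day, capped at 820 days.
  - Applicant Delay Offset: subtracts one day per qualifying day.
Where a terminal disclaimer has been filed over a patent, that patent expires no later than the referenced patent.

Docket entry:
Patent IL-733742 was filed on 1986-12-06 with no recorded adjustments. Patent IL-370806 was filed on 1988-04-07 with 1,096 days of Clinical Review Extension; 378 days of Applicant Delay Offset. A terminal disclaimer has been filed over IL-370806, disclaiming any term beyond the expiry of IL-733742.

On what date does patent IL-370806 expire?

Natural term of IL-370806:
  Base: filing + 17 years → 7 April 2005.
  Clinical Review Extension: 1096 days claimed exceeds the 820-day cap, so +820 days → 6 July 2007.
  Applicant Delay Offset: −378 days → 23 June 2006.
Expiry of referenced patent IL-733742:
  Base: filing + 17 years → 6 December 2003.
Terminal disclaimer: IL-370806 expires on the earlier of 23 June 2006 and 6 December 2003.

December 6, 2003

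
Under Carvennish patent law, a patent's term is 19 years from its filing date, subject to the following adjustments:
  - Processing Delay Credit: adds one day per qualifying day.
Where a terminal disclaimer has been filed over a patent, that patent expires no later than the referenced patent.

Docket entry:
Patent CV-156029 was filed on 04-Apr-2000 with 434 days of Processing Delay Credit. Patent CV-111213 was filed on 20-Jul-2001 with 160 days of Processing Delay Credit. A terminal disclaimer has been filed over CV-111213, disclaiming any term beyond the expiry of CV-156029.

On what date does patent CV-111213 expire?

2020-06-11

Natural term of CV-111213:
  Base: filing + 19 years → 20 July 2020.
  Processing Delay Credit: +160 days → 27 December 2020.
Expiry of referenced patent CV-156029:
  Base: filing + 19 years → 4 April 2019.
  Processing Delay Credit: +434 days → 11 June 2020.
Terminal disclaimer: CV-111213 expires on the earlier of 27 December 2020 and 11 June 2020.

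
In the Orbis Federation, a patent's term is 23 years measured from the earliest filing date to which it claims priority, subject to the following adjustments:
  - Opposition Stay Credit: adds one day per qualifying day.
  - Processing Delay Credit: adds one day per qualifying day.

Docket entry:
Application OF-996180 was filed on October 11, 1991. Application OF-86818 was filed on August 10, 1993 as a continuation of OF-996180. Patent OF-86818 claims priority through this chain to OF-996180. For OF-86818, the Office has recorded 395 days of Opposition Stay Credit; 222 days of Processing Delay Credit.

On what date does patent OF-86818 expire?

June 19, 2016

Earliest priority filing: 11 October 1991.
Base term: 11 October 1991 + 23 years → 11 October 2014.
Opposition Stay Credit: +395 days → 10 November 2015.
Processing Delay Credit: +222 days → 19 June 2016.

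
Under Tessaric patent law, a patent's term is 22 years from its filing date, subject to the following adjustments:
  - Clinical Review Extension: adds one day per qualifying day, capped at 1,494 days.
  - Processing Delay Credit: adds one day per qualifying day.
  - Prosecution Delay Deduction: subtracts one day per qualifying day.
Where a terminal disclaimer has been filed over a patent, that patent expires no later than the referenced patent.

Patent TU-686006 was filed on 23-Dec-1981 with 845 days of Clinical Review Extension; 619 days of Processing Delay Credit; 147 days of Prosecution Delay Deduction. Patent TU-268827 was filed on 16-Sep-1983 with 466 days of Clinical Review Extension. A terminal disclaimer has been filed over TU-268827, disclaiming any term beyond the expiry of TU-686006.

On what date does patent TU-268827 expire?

Natural term of TU-268827:
  Base: filing + 22 years → 16 September 2005.
  Clinical Review Extension: 466 days (within the 1494-day cap) → +466 days → 26 December 2006.
Expiry of referenced patent TU-686006:
  Base: filing + 22 years → 23 December 2003.
  Clinical Review Extension: 845 days (within the 1494-day cap) → +845 days → 16 April 2006.
  Processing Delay Credit: +619 days → 26 December 2007.
  Prosecution Delay Deduction: −147 days → 1 August 2007.
Terminal disclaimer: TU-268827 expires on the earlier of 26 December 2006 and 1 August 2007.

December 26, 2006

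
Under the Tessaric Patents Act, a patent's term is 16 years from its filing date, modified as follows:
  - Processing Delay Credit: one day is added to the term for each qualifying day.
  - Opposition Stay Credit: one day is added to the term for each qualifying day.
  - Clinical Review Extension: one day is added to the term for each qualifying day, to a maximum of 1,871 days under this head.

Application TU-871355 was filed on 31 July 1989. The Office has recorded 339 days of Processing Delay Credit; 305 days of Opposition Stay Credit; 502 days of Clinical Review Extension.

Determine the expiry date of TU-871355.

Base term: filing date + 16 years → 31 July 2005.
Processing Delay Credit: +339 days → 5 July 2006.
Opposition Stay Credit: +305 days → 6 May 2007.
Clinical Review Extension: 502 days (within the 1871-day cap) → +502 days → 19 September 2008.

September 19, 2008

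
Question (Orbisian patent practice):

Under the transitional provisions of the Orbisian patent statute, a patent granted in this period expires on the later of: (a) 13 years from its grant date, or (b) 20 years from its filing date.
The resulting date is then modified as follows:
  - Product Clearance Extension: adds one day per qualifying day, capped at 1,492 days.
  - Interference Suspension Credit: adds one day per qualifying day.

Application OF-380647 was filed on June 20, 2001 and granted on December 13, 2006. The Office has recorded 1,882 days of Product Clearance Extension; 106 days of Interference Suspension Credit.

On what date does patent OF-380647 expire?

2025-11-04

(a) grant + 13 years → 13 December 2019.
(b) filing + 20 years → 20 June 2021.
Later of the two: 20 June 2021.
Product Clearance Extension: 1882 days claimed exceeds the 1492-day cap, so +1492 days → 21 July 2025.
Interference Suspension Credit: +106 days → 4 November 2025.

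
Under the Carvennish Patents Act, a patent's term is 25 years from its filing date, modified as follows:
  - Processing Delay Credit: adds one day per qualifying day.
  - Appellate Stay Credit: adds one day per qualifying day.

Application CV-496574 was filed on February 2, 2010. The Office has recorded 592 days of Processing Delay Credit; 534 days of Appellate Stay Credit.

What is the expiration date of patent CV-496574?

March 4, 2038

Base term: filing date + 25 years → 2 February 2035.
Processing Delay Credit: +592 days → 16 September 2036.
Appellate Stay Credit: +534 days → 4 March 2038.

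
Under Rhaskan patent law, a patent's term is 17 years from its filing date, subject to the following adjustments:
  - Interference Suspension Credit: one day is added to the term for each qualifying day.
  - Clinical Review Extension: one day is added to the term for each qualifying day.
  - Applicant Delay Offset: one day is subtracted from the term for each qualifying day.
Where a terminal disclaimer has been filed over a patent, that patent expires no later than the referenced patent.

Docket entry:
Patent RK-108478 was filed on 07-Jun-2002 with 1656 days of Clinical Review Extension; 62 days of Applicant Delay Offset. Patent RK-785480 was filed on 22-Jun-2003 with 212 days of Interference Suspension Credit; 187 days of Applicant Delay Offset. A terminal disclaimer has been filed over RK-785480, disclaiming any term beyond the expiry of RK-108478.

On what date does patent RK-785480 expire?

2020-07-17

Natural term of RK-785480:
  Base: filing + 17 years → 22 June 2020.
  Interference Suspension Credit: +212 days → 20 January 2021.
  Applicant Delay Offset: −187 days → 17 July 2020.
Expiry of referenced patent RK-108478:
  Base: filing + 17 years → 7 June 2019.
  Clinical Review Extension: +1656 days → 19 December 2023.
  Applicant Delay Offset: −62 days → 18 October 2023.
Terminal disclaimer: RK-785480 expires on the earlier of 17 July 2020 and 18 October 2023.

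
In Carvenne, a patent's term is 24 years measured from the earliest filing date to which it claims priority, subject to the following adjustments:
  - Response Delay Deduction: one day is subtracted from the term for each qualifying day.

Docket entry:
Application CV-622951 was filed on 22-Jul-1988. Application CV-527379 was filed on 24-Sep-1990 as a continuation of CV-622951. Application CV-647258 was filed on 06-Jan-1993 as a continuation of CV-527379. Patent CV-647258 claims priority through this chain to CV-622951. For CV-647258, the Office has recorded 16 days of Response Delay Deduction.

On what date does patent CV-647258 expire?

2012-07-06

Earliest priority filing: 22 July 1988.
Base term: 22 July 1988 + 24 years → 22 July 2012.
Response Delay Deduction: −16 days → 6 July 2012.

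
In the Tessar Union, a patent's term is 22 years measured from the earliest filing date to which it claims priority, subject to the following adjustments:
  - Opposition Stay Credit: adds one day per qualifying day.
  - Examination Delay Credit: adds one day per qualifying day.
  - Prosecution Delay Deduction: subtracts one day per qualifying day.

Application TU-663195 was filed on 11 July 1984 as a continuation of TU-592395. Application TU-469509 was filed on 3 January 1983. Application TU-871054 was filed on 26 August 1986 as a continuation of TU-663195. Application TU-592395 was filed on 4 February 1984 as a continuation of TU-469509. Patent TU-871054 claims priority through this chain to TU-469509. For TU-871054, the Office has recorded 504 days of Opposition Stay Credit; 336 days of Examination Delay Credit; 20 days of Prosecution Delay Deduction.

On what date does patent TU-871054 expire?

2007-04-03

Earliest priority filing: 3 January 1983.
Base term: 3 January 1983 + 22 years → 3 January 2005.
Opposition Stay Credit: +504 days → 22 May 2006.
Examination Delay Credit: +336 days → 23 April 2007.
Prosecution Delay Deduction: −20 days → 3 April 2007.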